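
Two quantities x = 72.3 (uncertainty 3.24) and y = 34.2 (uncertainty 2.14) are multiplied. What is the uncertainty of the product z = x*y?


For a product z = x*y, the relative uncertainty is:
uz/z = sqrt((ux/x)^2 + (uy/y)^2)
Relative uncertainties: ux/x = 3.24/72.3 = 0.044813
uy/y = 2.14/34.2 = 0.062573
z = 72.3 * 34.2 = 2472.7
uz = 2472.7 * sqrt(0.044813^2 + 0.062573^2) = 190.308

190.308


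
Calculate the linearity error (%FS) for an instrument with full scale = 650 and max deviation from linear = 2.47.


Linearity error = (max deviation / full scale) * 100%.
Linearity = (2.47 / 650) * 100
Linearity = 0.38 %FS

0.38 %FS


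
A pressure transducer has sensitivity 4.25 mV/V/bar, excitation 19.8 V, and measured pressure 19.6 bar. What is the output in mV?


Output = sensitivity * Vex * P.
Vout = 4.25 * 19.8 * 19.6
Vout = 84.15 * 19.6
Vout = 1649.34 mV

1649.34 mV


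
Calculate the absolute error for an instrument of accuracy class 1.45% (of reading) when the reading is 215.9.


Absolute error = (accuracy% / 100) * reading.
Error = (1.45 / 100) * 215.9
Error = 0.0145 * 215.9
Error = 3.1305

3.1305


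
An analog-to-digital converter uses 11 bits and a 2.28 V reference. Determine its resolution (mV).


The resolution (LSB) of an ADC is Vref / 2^n.
LSB = 2.28 / 2^11
LSB = 2.28 / 2048
LSB = 0.00111328 V = 1.11328125 mV

1.11328125 mV


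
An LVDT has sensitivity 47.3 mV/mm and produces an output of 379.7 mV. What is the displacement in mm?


Displacement = Vout / sensitivity.
d = 379.7 / 47.3
d = 8.027 mm

8.027 mm


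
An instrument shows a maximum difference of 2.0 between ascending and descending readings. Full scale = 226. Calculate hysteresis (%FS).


Hysteresis = (max difference / full scale) * 100%.
H = (2.0 / 226) * 100
H = 0.885 %FS

0.885 %FS


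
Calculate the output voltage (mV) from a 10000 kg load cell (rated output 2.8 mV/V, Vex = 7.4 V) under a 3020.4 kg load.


Vout = rated_output * Vex * (load / capacity).
Vout = 2.8 * 7.4 * (3020.4 / 10000)
Vout = 2.8 * 7.4 * 0.30204
Vout = 6.258 mV

6.258 mV


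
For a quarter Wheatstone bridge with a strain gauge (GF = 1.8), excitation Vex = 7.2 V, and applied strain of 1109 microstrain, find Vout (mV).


Quarter bridge output: Vout = (GF * epsilon * Vex) / 4.
Vout = (1.8 * 1109e-6 * 7.2) / 4
Vout = 0.01437264 / 4 V
Vout = 0.00359316 V = 3.5932 mV

3.5932 mV


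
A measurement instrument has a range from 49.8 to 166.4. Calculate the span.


Span = upper range - lower range.
Span = 166.4 - (49.8)
Span = 116.6

116.6


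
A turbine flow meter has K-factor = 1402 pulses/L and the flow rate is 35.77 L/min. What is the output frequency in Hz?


Frequency = K * Q / 60 (converting L/min to L/s).
f = 1402 * 35.77 / 60
f = 50149.54 / 60
f = 835.83 Hz

835.83 Hz


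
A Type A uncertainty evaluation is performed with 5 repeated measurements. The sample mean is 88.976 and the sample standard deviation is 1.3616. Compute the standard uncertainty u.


The standard uncertainty for Type A evaluation is u = s / sqrt(n).
u = 1.3616 / sqrt(5)
u = 1.3616 / 2.2361
u = 0.6089

0.6089


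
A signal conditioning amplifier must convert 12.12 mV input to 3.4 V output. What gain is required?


Gain = Vout / Vin (converting to same units).
G = 3.4 V / 12.12 mV
G = 3400.0 mV / 12.12 mV
G = 280.53

280.53


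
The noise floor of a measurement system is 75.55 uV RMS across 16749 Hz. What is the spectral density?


Noise spectral density = Vrms / sqrt(BW).
NSD = 75.55 / sqrt(16749)
NSD = 75.55 / 129.4179
NSD = 0.5838 uV/sqrt(Hz)

0.5838 uV/sqrt(Hz)


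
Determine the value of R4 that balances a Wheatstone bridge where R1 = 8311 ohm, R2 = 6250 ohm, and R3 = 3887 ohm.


At balance: R1*R4 = R2*R3, so R4 = R2*R3/R1.
R4 = 6250 * 3887 / 8311
R4 = 24293750 / 8311
R4 = 2923.08 ohm

2923.08 ohm


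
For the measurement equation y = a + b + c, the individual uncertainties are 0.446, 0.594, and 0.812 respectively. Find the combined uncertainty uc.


For a sum of independent quantities, uc = sqrt(u1^2 + u2^2 + u3^2).
uc = sqrt(0.446^2 + 0.594^2 + 0.812^2)
uc = sqrt(0.198916 + 0.352836 + 0.659344)
uc = 1.1005

1.1005


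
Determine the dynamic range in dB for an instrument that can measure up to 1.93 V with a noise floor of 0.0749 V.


Dynamic range = 20 * log10(Vmax / Vnoise).
DR = 20 * log10(1.93 / 0.0749)
DR = 20 * log10(25.77)
DR = 28.22 dB

28.22 dB


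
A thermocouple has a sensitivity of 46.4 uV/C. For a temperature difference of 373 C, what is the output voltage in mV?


The thermocouple output V = sensitivity * dT.
V = 46.4 uV/C * 373 C
V = 17307.2 uV
V = 17.307 mV

17.307 mV


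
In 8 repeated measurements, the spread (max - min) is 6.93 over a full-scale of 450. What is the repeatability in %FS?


Repeatability = (spread / full scale) * 100%.
R = (6.93 / 450) * 100
R = 1.54 %FS

1.54 %FS


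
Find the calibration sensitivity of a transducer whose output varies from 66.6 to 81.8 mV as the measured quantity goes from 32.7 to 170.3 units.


Sensitivity = (y2 - y1) / (x2 - x1).
S = (81.8 - 66.6) / (170.3 - 32.7)
S = 15.2 / 137.6
S = 0.1105 mV/unit

0.1105 mV/unit


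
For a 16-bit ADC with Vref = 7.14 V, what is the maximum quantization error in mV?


The maximum quantization error is +/- LSB/2.
LSB = Vref / 2^n = 7.14 / 65536 = 0.00010895 V
Max error = LSB / 2 = 0.00010895 / 2 = 5.447e-05 V
Max error = 0.0545 mV

0.0545 mV


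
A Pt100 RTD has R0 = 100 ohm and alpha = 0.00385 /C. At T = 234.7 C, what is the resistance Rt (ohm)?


The RTD equation: Rt = R0 * (1 + alpha * T).
Rt = 100 * (1 + 0.00385 * 234.7)
Rt = 100 * (1 + 0.903595)
Rt = 100 * 1.903595
Rt = 190.36 ohm

190.36 ohm


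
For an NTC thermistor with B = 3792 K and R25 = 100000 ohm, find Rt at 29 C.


NTC thermistor equation: Rt = R25 * exp(B * (1/T - 1/T25)).
T in Kelvin: 302.15 K, T25 = 298.15 K
1/T - 1/T25 = 1/302.15 - 1/298.15 = -4.44e-05
B * (1/T - 1/T25) = 3792 * -4.44e-05 = -0.1684
Rt = 100000 * exp(-0.1684) = 84503.9 ohm

84503.9 ohm


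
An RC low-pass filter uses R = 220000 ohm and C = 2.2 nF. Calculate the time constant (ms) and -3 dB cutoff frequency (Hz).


Time constant: tau = R * C.
tau = 220000 * 2.20e-09 = 0.000484 s
tau = 0.484 ms
Cutoff frequency: fc = 1 / (2*pi*R*C).
fc = 1 / (2*pi*0.000484) = 328.83 Hz

tau = 0.484 ms, fc = 328.83 Hz


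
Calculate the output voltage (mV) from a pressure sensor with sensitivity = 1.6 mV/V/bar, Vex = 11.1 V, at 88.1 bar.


Output = sensitivity * Vex * P.
Vout = 1.6 * 11.1 * 88.1
Vout = 17.76 * 88.1
Vout = 1564.66 mV

1564.66 mV


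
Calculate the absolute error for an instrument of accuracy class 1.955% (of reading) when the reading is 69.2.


Absolute error = (accuracy% / 100) * reading.
Error = (1.955 / 100) * 69.2
Error = 0.01955 * 69.2
Error = 1.3529

1.3529


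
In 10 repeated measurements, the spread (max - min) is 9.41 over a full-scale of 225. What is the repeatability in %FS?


Repeatability = (spread / full scale) * 100%.
R = (9.41 / 225) * 100
R = 4.182 %FS

4.182 %FS


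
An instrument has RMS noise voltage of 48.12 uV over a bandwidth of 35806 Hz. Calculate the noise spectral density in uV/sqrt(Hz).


Noise spectral density = Vrms / sqrt(BW).
NSD = 48.12 / sqrt(35806)
NSD = 48.12 / 189.2247
NSD = 0.2543 uV/sqrt(Hz)

0.2543 uV/sqrt(Hz)


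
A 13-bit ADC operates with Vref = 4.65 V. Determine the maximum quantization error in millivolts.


The maximum quantization error is +/- LSB/2.
LSB = Vref / 2^n = 4.65 / 8192 = 0.00056763 V
Max error = LSB / 2 = 0.00056763 / 2 = 0.00028381 V
Max error = 0.2838 mV

0.2838 mV


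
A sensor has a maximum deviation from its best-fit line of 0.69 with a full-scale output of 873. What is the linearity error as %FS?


Linearity error = (max deviation / full scale) * 100%.
Linearity = (0.69 / 873) * 100
Linearity = 0.079 %FS

0.079 %FS


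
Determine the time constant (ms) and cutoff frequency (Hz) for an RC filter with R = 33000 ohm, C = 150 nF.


Time constant: tau = R * C.
tau = 33000 * 1.50e-07 = 0.00495 s
tau = 4.95 ms
Cutoff frequency: fc = 1 / (2*pi*R*C).
fc = 1 / (2*pi*0.00495) = 32.15 Hz

tau = 4.95 ms, fc = 32.15 Hz


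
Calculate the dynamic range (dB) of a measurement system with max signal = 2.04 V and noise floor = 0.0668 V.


Dynamic range = 20 * log10(Vmax / Vnoise).
DR = 20 * log10(2.04 / 0.0668)
DR = 20 * log10(30.54)
DR = 29.7 dB

29.7 dB


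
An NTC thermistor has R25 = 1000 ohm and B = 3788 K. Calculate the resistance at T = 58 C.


NTC thermistor equation: Rt = R25 * exp(B * (1/T - 1/T25)).
T in Kelvin: 331.15 K, T25 = 298.15 K
1/T - 1/T25 = 1/331.15 - 1/298.15 = -0.00033424
B * (1/T - 1/T25) = 3788 * -0.00033424 = -1.2661
Rt = 1000 * exp(-1.2661) = 281.9 ohm

281.9 ohm


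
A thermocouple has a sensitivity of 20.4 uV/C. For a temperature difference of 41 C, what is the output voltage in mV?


The thermocouple output V = sensitivity * dT.
V = 20.4 uV/C * 41 C
V = 836.4 uV
V = 0.836 mV

0.836 mV


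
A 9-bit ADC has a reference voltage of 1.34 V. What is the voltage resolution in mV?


The resolution (LSB) of an ADC is Vref / 2^n.
LSB = 1.34 / 2^9
LSB = 1.34 / 512
LSB = 0.00261719 V = 2.6171875 mV

2.6171875 mV


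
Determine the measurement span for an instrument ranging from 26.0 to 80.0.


Span = upper range - lower range.
Span = 80.0 - (26.0)
Span = 54.0

54.0


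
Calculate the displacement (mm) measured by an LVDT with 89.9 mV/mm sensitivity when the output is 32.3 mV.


Displacement = Vout / sensitivity.
d = 32.3 / 89.9
d = 0.359 mm

0.359 mm


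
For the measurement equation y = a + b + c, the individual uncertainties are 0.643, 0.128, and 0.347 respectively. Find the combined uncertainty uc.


For a sum of independent quantities, uc = sqrt(u1^2 + u2^2 + u3^2).
uc = sqrt(0.643^2 + 0.128^2 + 0.347^2)
uc = sqrt(0.413449 + 0.016384 + 0.120409)
uc = 0.7418

0.7418


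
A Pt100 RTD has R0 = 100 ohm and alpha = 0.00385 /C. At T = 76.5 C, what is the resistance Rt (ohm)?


The RTD equation: Rt = R0 * (1 + alpha * T).
Rt = 100 * (1 + 0.00385 * 76.5)
Rt = 100 * (1 + 0.294525)
Rt = 100 * 1.294525
Rt = 129.453 ohm

129.453 ohm


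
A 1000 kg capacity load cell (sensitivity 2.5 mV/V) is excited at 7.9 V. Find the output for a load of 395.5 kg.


Vout = rated_output * Vex * (load / capacity).
Vout = 2.5 * 7.9 * (395.5 / 1000)
Vout = 2.5 * 7.9 * 0.3955
Vout = 7.811 mV

7.811 mV


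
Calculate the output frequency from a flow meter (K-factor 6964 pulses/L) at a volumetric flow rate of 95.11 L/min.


Frequency = K * Q / 60 (converting L/min to L/s).
f = 6964 * 95.11 / 60
f = 662346.04 / 60
f = 11039.1 Hz

11039.1 Hz


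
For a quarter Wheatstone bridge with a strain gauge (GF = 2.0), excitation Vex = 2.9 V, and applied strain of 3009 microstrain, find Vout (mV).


Quarter bridge output: Vout = (GF * epsilon * Vex) / 4.
Vout = (2.0 * 3009e-6 * 2.9) / 4
Vout = 0.0174522 / 4 V
Vout = 0.00436305 V = 4.363 mV

4.363 mV


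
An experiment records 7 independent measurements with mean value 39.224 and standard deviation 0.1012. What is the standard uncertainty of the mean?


The standard uncertainty for Type A evaluation is u = s / sqrt(n).
u = 0.1012 / sqrt(7)
u = 0.1012 / 2.6458
u = 0.0383

0.0383


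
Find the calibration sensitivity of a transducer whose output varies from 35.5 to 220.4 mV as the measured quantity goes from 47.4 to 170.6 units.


Sensitivity = (y2 - y1) / (x2 - x1).
S = (220.4 - 35.5) / (170.6 - 47.4)
S = 184.9 / 123.2
S = 1.5008 mV/unit

1.5008 mV/unit


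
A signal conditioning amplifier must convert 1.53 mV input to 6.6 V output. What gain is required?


Gain = Vout / Vin (converting to same units).
G = 6.6 V / 1.53 mV
G = 6600.0 mV / 1.53 mV
G = 4313.73

4313.73


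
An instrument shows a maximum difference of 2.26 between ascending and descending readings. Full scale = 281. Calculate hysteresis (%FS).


Hysteresis = (max difference / full scale) * 100%.
H = (2.26 / 281) * 100
H = 0.804 %FS

0.804 %FS


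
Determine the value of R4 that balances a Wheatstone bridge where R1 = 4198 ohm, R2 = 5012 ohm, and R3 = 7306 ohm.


At balance: R1*R4 = R2*R3, so R4 = R2*R3/R1.
R4 = 5012 * 7306 / 4198
R4 = 36617672 / 4198
R4 = 8722.65 ohm

8722.65 ohm


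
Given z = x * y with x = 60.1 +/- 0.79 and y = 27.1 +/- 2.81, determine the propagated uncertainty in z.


For a product z = x*y, the relative uncertainty is:
uz/z = sqrt((ux/x)^2 + (uy/y)^2)
Relative uncertainties: ux/x = 0.79/60.1 = 0.013145
uy/y = 2.81/27.1 = 0.10369
z = 60.1 * 27.1 = 1628.7
uz = 1628.7 * sqrt(0.013145^2 + 0.10369^2) = 170.233

170.233


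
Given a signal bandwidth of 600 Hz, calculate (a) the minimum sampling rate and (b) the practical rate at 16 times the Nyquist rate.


By Nyquist theorem, fs_min = 2 * fmax.
fs_min = 2 * 600 = 1200 Hz
Practical rate = 16 * fs_min = 16 * 1200 = 19200 Hz

fs_min = 1200 Hz, fs_practical = 19200 Hz


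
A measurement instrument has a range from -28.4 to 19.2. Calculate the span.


Span = upper range - lower range.
Span = 19.2 - (-28.4)
Span = 47.6

47.6


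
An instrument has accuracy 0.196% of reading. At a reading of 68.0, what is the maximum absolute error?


Absolute error = (accuracy% / 100) * reading.
Error = (0.196 / 100) * 68.0
Error = 0.00196 * 68.0
Error = 0.1333

0.1333


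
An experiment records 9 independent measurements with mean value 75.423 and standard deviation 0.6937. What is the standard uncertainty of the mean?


The standard uncertainty for Type A evaluation is u = s / sqrt(n).
u = 0.6937 / sqrt(9)
u = 0.6937 / 3.0
u = 0.2312

0.2312


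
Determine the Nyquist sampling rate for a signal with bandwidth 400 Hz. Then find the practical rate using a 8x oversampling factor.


By Nyquist theorem, fs_min = 2 * fmax.
fs_min = 2 * 400 = 800 Hz
Practical rate = 8 * fs_min = 8 * 800 = 6400 Hz

fs_min = 800 Hz, fs_practical = 6400 Hz


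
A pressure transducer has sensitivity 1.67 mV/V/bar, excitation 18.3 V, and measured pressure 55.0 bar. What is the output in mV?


Output = sensitivity * Vex * P.
Vout = 1.67 * 18.3 * 55.0
Vout = 30.561 * 55.0
Vout = 1680.86 mV

1680.86 mV


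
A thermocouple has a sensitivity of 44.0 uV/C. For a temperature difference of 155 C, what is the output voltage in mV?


The thermocouple output V = sensitivity * dT.
V = 44.0 uV/C * 155 C
V = 6820.0 uV
V = 6.82 mV

6.82 mV


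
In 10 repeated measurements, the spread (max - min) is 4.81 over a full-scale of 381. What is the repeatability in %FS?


Repeatability = (spread / full scale) * 100%.
R = (4.81 / 381) * 100
R = 1.262 %FS

1.262 %FS


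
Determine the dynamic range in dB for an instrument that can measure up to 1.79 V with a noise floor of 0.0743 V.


Dynamic range = 20 * log10(Vmax / Vnoise).
DR = 20 * log10(1.79 / 0.0743)
DR = 20 * log10(24.09)
DR = 27.64 dB

27.64 dB


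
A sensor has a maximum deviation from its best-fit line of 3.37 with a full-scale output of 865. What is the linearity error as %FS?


Linearity error = (max deviation / full scale) * 100%.
Linearity = (3.37 / 865) * 100
Linearity = 0.39 %FS

0.39 %FS


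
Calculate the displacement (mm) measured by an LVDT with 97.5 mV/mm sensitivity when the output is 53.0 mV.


Displacement = Vout / sensitivity.
d = 53.0 / 97.5
d = 0.544 mm

0.544 mm


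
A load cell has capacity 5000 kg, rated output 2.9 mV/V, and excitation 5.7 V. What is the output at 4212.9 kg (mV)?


Vout = rated_output * Vex * (load / capacity).
Vout = 2.9 * 5.7 * (4212.9 / 5000)
Vout = 2.9 * 5.7 * 0.84258
Vout = 13.928 mV

13.928 mV


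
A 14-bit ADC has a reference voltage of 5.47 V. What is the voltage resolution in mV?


The resolution (LSB) of an ADC is Vref / 2^n.
LSB = 5.47 / 2^14
LSB = 5.47 / 16384
LSB = 0.00033386 V = 0.3338623 mV

0.3338623 mV


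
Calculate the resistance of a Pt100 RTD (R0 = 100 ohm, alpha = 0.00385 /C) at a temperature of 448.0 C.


The RTD equation: Rt = R0 * (1 + alpha * T).
Rt = 100 * (1 + 0.00385 * 448.0)
Rt = 100 * (1 + 1.7248)
Rt = 100 * 2.7248
Rt = 272.48 ohm

272.48 ohm


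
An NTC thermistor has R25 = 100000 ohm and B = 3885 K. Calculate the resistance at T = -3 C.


NTC thermistor equation: Rt = R25 * exp(B * (1/T - 1/T25)).
T in Kelvin: 270.15 K, T25 = 298.15 K
1/T - 1/T25 = 1/270.15 - 1/298.15 = 0.00034763
B * (1/T - 1/T25) = 3885 * 0.00034763 = 1.3505
Rt = 100000 * exp(1.3505) = 385953.1 ohm

385953.1 ohm


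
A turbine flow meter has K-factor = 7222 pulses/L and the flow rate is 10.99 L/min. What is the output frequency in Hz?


Frequency = K * Q / 60 (converting L/min to L/s).
f = 7222 * 10.99 / 60
f = 79369.78 / 60
f = 1322.83 Hz

1322.83 Hz


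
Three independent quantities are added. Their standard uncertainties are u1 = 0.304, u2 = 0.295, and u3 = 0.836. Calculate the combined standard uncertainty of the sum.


For a sum of independent quantities, uc = sqrt(u1^2 + u2^2 + u3^2).
uc = sqrt(0.304^2 + 0.295^2 + 0.836^2)
uc = sqrt(0.092416 + 0.087025 + 0.698896)
uc = 0.9372

0.9372


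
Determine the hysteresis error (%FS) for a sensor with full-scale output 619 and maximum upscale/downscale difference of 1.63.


Hysteresis = (max difference / full scale) * 100%.
H = (1.63 / 619) * 100
H = 0.263 %FS

0.263 %FS


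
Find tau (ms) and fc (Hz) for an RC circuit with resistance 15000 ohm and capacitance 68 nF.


Time constant: tau = R * C.
tau = 15000 * 6.80e-08 = 0.00102 s
tau = 1.02 ms
Cutoff frequency: fc = 1 / (2*pi*R*C).
fc = 1 / (2*pi*0.00102) = 156.03 Hz

tau = 1.02 ms, fc = 156.03 Hz


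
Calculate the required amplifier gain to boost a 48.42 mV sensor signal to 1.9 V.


Gain = Vout / Vin (converting to same units).
G = 1.9 V / 48.42 mV
G = 1900.0 mV / 48.42 mV
G = 39.24

39.24


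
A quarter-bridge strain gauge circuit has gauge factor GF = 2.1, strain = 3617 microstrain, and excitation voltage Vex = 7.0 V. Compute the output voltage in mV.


Quarter bridge output: Vout = (GF * epsilon * Vex) / 4.
Vout = (2.1 * 3617e-6 * 7.0) / 4
Vout = 0.0531699 / 4 V
Vout = 0.01329248 V = 13.2925 mV

13.2925 mV


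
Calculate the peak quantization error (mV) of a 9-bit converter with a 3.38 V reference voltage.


The maximum quantization error is +/- LSB/2.
LSB = Vref / 2^n = 3.38 / 512 = 0.00660156 V
Max error = LSB / 2 = 0.00660156 / 2 = 0.00330078 V
Max error = 3.3008 mV

3.3008 mV


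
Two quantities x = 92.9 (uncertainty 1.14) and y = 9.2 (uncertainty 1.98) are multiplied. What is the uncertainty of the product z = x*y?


For a product z = x*y, the relative uncertainty is:
uz/z = sqrt((ux/x)^2 + (uy/y)^2)
Relative uncertainties: ux/x = 1.14/92.9 = 0.012271
uy/y = 1.98/9.2 = 0.215217
z = 92.9 * 9.2 = 854.7
uz = 854.7 * sqrt(0.012271^2 + 0.215217^2) = 184.241

184.241


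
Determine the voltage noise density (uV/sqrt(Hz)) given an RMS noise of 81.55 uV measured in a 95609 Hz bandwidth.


Noise spectral density = Vrms / sqrt(BW).
NSD = 81.55 / sqrt(95609)
NSD = 81.55 / 309.2071
NSD = 0.2637 uV/sqrt(Hz)

0.2637 uV/sqrt(Hz)


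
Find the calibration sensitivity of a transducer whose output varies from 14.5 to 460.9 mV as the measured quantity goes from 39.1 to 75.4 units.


Sensitivity = (y2 - y1) / (x2 - x1).
S = (460.9 - 14.5) / (75.4 - 39.1)
S = 446.4 / 36.3
S = 12.2975 mV/unit

12.2975 mV/unit


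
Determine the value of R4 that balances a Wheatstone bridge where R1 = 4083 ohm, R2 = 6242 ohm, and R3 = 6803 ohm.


At balance: R1*R4 = R2*R3, so R4 = R2*R3/R1.
R4 = 6242 * 6803 / 4083
R4 = 42464326 / 4083
R4 = 10400.28 ohm

10400.28 ohm


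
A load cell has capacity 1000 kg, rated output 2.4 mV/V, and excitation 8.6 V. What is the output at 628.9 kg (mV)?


Vout = rated_output * Vex * (load / capacity).
Vout = 2.4 * 8.6 * (628.9 / 1000)
Vout = 2.4 * 8.6 * 0.6289
Vout = 12.98 mV

12.98 mV


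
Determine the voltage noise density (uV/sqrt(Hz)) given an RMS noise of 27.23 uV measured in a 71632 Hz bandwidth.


Noise spectral density = Vrms / sqrt(BW).
NSD = 27.23 / sqrt(71632)
NSD = 27.23 / 267.6416
NSD = 0.1017 uV/sqrt(Hz)

0.1017 uV/sqrt(Hz)


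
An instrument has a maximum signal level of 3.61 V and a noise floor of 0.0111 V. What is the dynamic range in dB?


Dynamic range = 20 * log10(Vmax / Vnoise).
DR = 20 * log10(3.61 / 0.0111)
DR = 20 * log10(325.23)
DR = 50.24 dB

50.24 dB


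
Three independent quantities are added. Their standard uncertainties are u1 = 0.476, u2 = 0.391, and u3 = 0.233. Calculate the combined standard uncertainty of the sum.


For a sum of independent quantities, uc = sqrt(u1^2 + u2^2 + u3^2).
uc = sqrt(0.476^2 + 0.391^2 + 0.233^2)
uc = sqrt(0.226576 + 0.152881 + 0.054289)
uc = 0.6586

0.6586


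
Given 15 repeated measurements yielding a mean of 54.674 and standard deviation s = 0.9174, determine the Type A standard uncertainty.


The standard uncertainty for Type A evaluation is u = s / sqrt(n).
u = 0.9174 / sqrt(15)
u = 0.9174 / 3.873
u = 0.2369

0.2369


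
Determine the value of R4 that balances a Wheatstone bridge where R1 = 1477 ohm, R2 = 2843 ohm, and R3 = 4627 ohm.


At balance: R1*R4 = R2*R3, so R4 = R2*R3/R1.
R4 = 2843 * 4627 / 1477
R4 = 13154561 / 1477
R4 = 8906.27 ohm

8906.27 ohm


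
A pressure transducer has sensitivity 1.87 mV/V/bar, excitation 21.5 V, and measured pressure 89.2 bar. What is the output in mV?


Output = sensitivity * Vex * P.
Vout = 1.87 * 21.5 * 89.2
Vout = 40.205 * 89.2
Vout = 3586.29 mV

3586.29 mV


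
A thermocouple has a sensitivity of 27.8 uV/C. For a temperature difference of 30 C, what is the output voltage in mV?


The thermocouple output V = sensitivity * dT.
V = 27.8 uV/C * 30 C
V = 834.0 uV
V = 0.834 mV

0.834 mV


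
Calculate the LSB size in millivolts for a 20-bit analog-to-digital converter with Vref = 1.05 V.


The resolution (LSB) of an ADC is Vref / 2^n.
LSB = 1.05 / 2^20
LSB = 1.05 / 1048576
LSB = 1e-06 V = 0.00100136 mV

0.00100136 mV


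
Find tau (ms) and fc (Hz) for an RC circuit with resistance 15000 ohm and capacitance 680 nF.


Time constant: tau = R * C.
tau = 15000 * 6.80e-07 = 0.0102 s
tau = 10.2 ms
Cutoff frequency: fc = 1 / (2*pi*R*C).
fc = 1 / (2*pi*0.0102) = 15.6 Hz

tau = 10.2 ms, fc = 15.6 Hz


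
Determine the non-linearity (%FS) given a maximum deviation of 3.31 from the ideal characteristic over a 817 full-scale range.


Linearity error = (max deviation / full scale) * 100%.
Linearity = (3.31 / 817) * 100
Linearity = 0.405 %FS

0.405 %FS


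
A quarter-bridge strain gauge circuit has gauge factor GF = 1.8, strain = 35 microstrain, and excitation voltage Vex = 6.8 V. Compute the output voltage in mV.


Quarter bridge output: Vout = (GF * epsilon * Vex) / 4.
Vout = (1.8 * 35e-6 * 6.8) / 4
Vout = 0.0004284 / 4 V
Vout = 0.0001071 V = 0.1071 mV

0.1071 mV


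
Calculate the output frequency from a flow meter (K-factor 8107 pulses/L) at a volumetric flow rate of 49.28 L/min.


Frequency = K * Q / 60 (converting L/min to L/s).
f = 8107 * 49.28 / 60
f = 399512.96 / 60
f = 6658.55 Hz

6658.55 Hz


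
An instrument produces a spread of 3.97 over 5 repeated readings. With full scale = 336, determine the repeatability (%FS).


Repeatability = (spread / full scale) * 100%.
R = (3.97 / 336) * 100
R = 1.182 %FS

1.182 %FS


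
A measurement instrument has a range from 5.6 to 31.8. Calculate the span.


Span = upper range - lower range.
Span = 31.8 - (5.6)
Span = 26.2

26.2


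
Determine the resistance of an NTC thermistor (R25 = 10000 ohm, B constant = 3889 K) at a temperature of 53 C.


NTC thermistor equation: Rt = R25 * exp(B * (1/T - 1/T25)).
T in Kelvin: 326.15 K, T25 = 298.15 K
1/T - 1/T25 = 1/326.15 - 1/298.15 = -0.00028794
B * (1/T - 1/T25) = 3889 * -0.00028794 = -1.1198
Rt = 10000 * exp(-1.1198) = 3263.4 ohm

3263.4 ohm


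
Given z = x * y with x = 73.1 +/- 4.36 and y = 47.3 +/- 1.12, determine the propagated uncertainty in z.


For a product z = x*y, the relative uncertainty is:
uz/z = sqrt((ux/x)^2 + (uy/y)^2)
Relative uncertainties: ux/x = 4.36/73.1 = 0.059644
uy/y = 1.12/47.3 = 0.023679
z = 73.1 * 47.3 = 3457.6
uz = 3457.6 * sqrt(0.059644^2 + 0.023679^2) = 221.885

221.885


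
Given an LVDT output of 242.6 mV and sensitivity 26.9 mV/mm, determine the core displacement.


Displacement = Vout / sensitivity.
d = 242.6 / 26.9
d = 9.019 mm

9.019 mm


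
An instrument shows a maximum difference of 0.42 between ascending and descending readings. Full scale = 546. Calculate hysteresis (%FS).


Hysteresis = (max difference / full scale) * 100%.
H = (0.42 / 546) * 100
H = 0.077 %FS

0.077 %FS


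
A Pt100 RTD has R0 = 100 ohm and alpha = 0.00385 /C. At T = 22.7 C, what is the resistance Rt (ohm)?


The RTD equation: Rt = R0 * (1 + alpha * T).
Rt = 100 * (1 + 0.00385 * 22.7)
Rt = 100 * (1 + 0.087395)
Rt = 100 * 1.087395
Rt = 108.739 ohm

108.739 ohm


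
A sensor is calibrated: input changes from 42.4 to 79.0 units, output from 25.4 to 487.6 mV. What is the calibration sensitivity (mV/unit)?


Sensitivity = (y2 - y1) / (x2 - x1).
S = (487.6 - 25.4) / (79.0 - 42.4)
S = 462.2 / 36.6
S = 12.6284 mV/unit

12.6284 mV/unit


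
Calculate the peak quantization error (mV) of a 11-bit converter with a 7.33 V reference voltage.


The maximum quantization error is +/- LSB/2.
LSB = Vref / 2^n = 7.33 / 2048 = 0.0035791 V
Max error = LSB / 2 = 0.0035791 / 2 = 0.00178955 V
Max error = 1.7896 mV

1.7896 mV


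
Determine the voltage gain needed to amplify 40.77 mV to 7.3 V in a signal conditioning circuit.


Gain = Vout / Vin (converting to same units).
G = 7.3 V / 40.77 mV
G = 7300.0 mV / 40.77 mV
G = 179.05

179.05


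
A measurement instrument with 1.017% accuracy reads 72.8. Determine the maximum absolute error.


Absolute error = (accuracy% / 100) * reading.
Error = (1.017 / 100) * 72.8
Error = 0.01017 * 72.8
Error = 0.7404

0.7404


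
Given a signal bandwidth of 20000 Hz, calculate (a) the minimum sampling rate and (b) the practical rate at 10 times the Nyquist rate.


By Nyquist theorem, fs_min = 2 * fmax.
fs_min = 2 * 20000 = 40000 Hz
Practical rate = 10 * fs_min = 10 * 40000 = 400000 Hz

fs_min = 40000 Hz, fs_practical = 400000 Hz


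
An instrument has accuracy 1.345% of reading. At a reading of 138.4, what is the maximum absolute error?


Absolute error = (accuracy% / 100) * reading.
Error = (1.345 / 100) * 138.4
Error = 0.01345 * 138.4
Error = 1.8615

1.8615


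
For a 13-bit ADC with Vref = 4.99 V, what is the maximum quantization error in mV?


The maximum quantization error is +/- LSB/2.
LSB = Vref / 2^n = 4.99 / 8192 = 0.00060913 V
Max error = LSB / 2 = 0.00060913 / 2 = 0.00030457 V
Max error = 0.3046 mV

0.3046 mV


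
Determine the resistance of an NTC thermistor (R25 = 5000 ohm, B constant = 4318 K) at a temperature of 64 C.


NTC thermistor equation: Rt = R25 * exp(B * (1/T - 1/T25)).
T in Kelvin: 337.15 K, T25 = 298.15 K
1/T - 1/T25 = 1/337.15 - 1/298.15 = -0.00038798
B * (1/T - 1/T25) = 4318 * -0.00038798 = -1.6753
Rt = 5000 * exp(-1.6753) = 936.3 ohm

936.3 ohm


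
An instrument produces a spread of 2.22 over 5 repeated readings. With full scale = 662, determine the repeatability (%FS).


Repeatability = (spread / full scale) * 100%.
R = (2.22 / 662) * 100
R = 0.335 %FS

0.335 %FS


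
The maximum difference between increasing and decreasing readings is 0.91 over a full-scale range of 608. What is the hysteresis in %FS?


Hysteresis = (max difference / full scale) * 100%.
H = (0.91 / 608) * 100
H = 0.15 %FS

0.15 %FS


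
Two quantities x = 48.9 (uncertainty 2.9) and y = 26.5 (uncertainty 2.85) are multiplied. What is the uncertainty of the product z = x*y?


For a product z = x*y, the relative uncertainty is:
uz/z = sqrt((ux/x)^2 + (uy/y)^2)
Relative uncertainties: ux/x = 2.9/48.9 = 0.059305
uy/y = 2.85/26.5 = 0.107547
z = 48.9 * 26.5 = 1295.8
uz = 1295.8 * sqrt(0.059305^2 + 0.107547^2) = 159.149

159.149


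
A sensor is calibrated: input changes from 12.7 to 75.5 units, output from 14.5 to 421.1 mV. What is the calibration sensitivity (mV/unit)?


Sensitivity = (y2 - y1) / (x2 - x1).
S = (421.1 - 14.5) / (75.5 - 12.7)
S = 406.6 / 62.8
S = 6.4745 mV/unit

6.4745 mV/unit


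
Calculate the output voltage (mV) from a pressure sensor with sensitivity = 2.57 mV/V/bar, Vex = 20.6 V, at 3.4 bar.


Output = sensitivity * Vex * P.
Vout = 2.57 * 20.6 * 3.4
Vout = 52.942 * 3.4
Vout = 180.0 mV

180.0 mV


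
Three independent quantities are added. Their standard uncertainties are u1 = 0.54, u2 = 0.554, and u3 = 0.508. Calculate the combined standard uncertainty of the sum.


For a sum of independent quantities, uc = sqrt(u1^2 + u2^2 + u3^2).
uc = sqrt(0.54^2 + 0.554^2 + 0.508^2)
uc = sqrt(0.2916 + 0.306916 + 0.258064)
uc = 0.9255

0.9255


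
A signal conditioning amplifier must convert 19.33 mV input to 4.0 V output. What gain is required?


Gain = Vout / Vin (converting to same units).
G = 4.0 V / 19.33 mV
G = 4000.0 mV / 19.33 mV
G = 206.93

206.93


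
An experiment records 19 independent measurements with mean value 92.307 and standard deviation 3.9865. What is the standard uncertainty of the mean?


The standard uncertainty for Type A evaluation is u = s / sqrt(n).
u = 3.9865 / sqrt(19)
u = 3.9865 / 4.3589
u = 0.9146

0.9146


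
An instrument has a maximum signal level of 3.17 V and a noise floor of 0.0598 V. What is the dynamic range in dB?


Dynamic range = 20 * log10(Vmax / Vnoise).
DR = 20 * log10(3.17 / 0.0598)
DR = 20 * log10(53.01)
DR = 34.49 dB

34.49 dB


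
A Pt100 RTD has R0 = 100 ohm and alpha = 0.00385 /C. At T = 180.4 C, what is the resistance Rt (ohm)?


The RTD equation: Rt = R0 * (1 + alpha * T).
Rt = 100 * (1 + 0.00385 * 180.4)
Rt = 100 * (1 + 0.69454)
Rt = 100 * 1.69454
Rt = 169.454 ohm

169.454 ohm


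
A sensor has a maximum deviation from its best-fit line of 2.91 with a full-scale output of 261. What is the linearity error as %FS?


Linearity error = (max deviation / full scale) * 100%.
Linearity = (2.91 / 261) * 100
Linearity = 1.115 %FS

1.115 %FS


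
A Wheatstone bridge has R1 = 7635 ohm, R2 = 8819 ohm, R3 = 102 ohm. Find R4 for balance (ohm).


At balance: R1*R4 = R2*R3, so R4 = R2*R3/R1.
R4 = 8819 * 102 / 7635
R4 = 899538 / 7635
R4 = 117.82 ohm

117.82 ohm


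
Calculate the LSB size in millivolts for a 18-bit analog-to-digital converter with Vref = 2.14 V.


The resolution (LSB) of an ADC is Vref / 2^n.
LSB = 2.14 / 2^18
LSB = 2.14 / 262144
LSB = 8.16e-06 V = 0.00816345 mV

0.00816345 mV


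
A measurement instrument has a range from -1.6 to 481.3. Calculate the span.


Span = upper range - lower range.
Span = 481.3 - (-1.6)
Span = 482.9

482.9


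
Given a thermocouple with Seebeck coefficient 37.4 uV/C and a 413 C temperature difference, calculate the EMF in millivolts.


The thermocouple output V = sensitivity * dT.
V = 37.4 uV/C * 413 C
V = 15446.2 uV
V = 15.446 mV

15.446 mV


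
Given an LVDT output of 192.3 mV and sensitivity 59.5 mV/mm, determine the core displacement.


Displacement = Vout / sensitivity.
d = 192.3 / 59.5
d = 3.232 mm

3.232 mm


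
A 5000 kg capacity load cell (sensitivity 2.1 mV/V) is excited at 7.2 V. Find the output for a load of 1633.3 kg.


Vout = rated_output * Vex * (load / capacity).
Vout = 2.1 * 7.2 * (1633.3 / 5000)
Vout = 2.1 * 7.2 * 0.32666
Vout = 4.939 mV

4.939 mV


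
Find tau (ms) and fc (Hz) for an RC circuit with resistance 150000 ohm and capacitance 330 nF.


Time constant: tau = R * C.
tau = 150000 * 3.30e-07 = 0.0495 s
tau = 49.5 ms
Cutoff frequency: fc = 1 / (2*pi*R*C).
fc = 1 / (2*pi*0.0495) = 3.22 Hz

tau = 49.5 ms, fc = 3.22 Hz


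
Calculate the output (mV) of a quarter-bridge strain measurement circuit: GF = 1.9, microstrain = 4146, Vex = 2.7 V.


Quarter bridge output: Vout = (GF * epsilon * Vex) / 4.
Vout = (1.9 * 4146e-6 * 2.7) / 4
Vout = 0.02126898 / 4 V
Vout = 0.00531724 V = 5.3172 mV

5.3172 mV


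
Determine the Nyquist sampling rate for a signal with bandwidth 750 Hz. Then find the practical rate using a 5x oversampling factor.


By Nyquist theorem, fs_min = 2 * fmax.
fs_min = 2 * 750 = 1500 Hz
Practical rate = 5 * fs_min = 5 * 1500 = 7500 Hz

fs_min = 1500 Hz, fs_practical = 7500 Hz


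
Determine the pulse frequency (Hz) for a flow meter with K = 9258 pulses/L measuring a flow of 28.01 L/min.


Frequency = K * Q / 60 (converting L/min to L/s).
f = 9258 * 28.01 / 60
f = 259316.58 / 60
f = 4321.94 Hz

4321.94 Hz


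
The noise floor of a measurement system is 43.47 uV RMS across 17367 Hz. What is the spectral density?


Noise spectral density = Vrms / sqrt(BW).
NSD = 43.47 / sqrt(17367)
NSD = 43.47 / 131.7839
NSD = 0.3299 uV/sqrt(Hz)

0.3299 uV/sqrt(Hz)


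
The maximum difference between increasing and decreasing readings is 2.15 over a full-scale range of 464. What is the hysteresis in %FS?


Hysteresis = (max difference / full scale) * 100%.
H = (2.15 / 464) * 100
H = 0.463 %FS

0.463 %FS


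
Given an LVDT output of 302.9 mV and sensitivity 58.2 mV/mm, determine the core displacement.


Displacement = Vout / sensitivity.
d = 302.9 / 58.2
d = 5.204 mm

5.204 mm


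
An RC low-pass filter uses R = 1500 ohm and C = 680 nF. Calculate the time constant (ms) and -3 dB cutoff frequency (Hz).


Time constant: tau = R * C.
tau = 1500 * 6.80e-07 = 0.00102 s
tau = 1.02 ms
Cutoff frequency: fc = 1 / (2*pi*R*C).
fc = 1 / (2*pi*0.00102) = 156.03 Hz

tau = 1.02 ms, fc = 156.03 Hz


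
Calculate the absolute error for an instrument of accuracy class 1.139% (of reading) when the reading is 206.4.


Absolute error = (accuracy% / 100) * reading.
Error = (1.139 / 100) * 206.4
Error = 0.01139 * 206.4
Error = 2.3509

2.3509


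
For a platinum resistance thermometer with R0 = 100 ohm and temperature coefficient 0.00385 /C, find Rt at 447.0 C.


The RTD equation: Rt = R0 * (1 + alpha * T).
Rt = 100 * (1 + 0.00385 * 447.0)
Rt = 100 * (1 + 1.72095)
Rt = 100 * 2.72095
Rt = 272.095 ohm

272.095 ohm


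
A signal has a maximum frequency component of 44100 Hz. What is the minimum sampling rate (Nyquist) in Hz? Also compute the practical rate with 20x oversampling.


By Nyquist theorem, fs_min = 2 * fmax.
fs_min = 2 * 44100 = 88200 Hz
Practical rate = 20 * fs_min = 20 * 88200 = 1764000 Hz

fs_min = 88200 Hz, fs_practical = 1764000 Hz


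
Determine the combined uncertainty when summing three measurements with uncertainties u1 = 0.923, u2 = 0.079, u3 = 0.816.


For a sum of independent quantities, uc = sqrt(u1^2 + u2^2 + u3^2).
uc = sqrt(0.923^2 + 0.079^2 + 0.816^2)
uc = sqrt(0.851929 + 0.006241 + 0.665856)
uc = 1.2345

1.2345


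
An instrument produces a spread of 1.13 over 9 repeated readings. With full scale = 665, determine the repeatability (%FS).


Repeatability = (spread / full scale) * 100%.
R = (1.13 / 665) * 100
R = 0.17 %FS

0.17 %FS


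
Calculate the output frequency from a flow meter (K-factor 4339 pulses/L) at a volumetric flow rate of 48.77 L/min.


Frequency = K * Q / 60 (converting L/min to L/s).
f = 4339 * 48.77 / 60
f = 211613.03 / 60
f = 3526.88 Hz

3526.88 Hz


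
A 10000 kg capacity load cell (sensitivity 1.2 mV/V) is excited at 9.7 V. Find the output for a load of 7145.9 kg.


Vout = rated_output * Vex * (load / capacity).
Vout = 1.2 * 9.7 * (7145.9 / 10000)
Vout = 1.2 * 9.7 * 0.71459
Vout = 8.318 mV

8.318 mV


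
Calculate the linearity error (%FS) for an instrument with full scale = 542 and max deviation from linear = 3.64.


Linearity error = (max deviation / full scale) * 100%.
Linearity = (3.64 / 542) * 100
Linearity = 0.672 %FS

0.672 %FS


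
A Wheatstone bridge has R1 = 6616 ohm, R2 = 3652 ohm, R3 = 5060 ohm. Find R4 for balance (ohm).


At balance: R1*R4 = R2*R3, so R4 = R2*R3/R1.
R4 = 3652 * 5060 / 6616
R4 = 18479120 / 6616
R4 = 2793.1 ohm

2793.1 ohm


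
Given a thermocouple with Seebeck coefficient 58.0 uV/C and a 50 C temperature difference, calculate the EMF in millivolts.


The thermocouple output V = sensitivity * dT.
V = 58.0 uV/C * 50 C
V = 2900.0 uV
V = 2.9 mV

2.9 mV


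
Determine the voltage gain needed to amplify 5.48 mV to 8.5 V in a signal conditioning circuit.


Gain = Vout / Vin (converting to same units).
G = 8.5 V / 5.48 mV
G = 8500.0 mV / 5.48 mV
G = 1551.09

1551.09


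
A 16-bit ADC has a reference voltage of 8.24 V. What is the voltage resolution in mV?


The resolution (LSB) of an ADC is Vref / 2^n.
LSB = 8.24 / 2^16
LSB = 8.24 / 65536
LSB = 0.00012573 V = 0.12573242 mV

0.12573242 mV


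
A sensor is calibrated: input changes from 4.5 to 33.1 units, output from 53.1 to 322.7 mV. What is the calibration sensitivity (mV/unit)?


Sensitivity = (y2 - y1) / (x2 - x1).
S = (322.7 - 53.1) / (33.1 - 4.5)
S = 269.6 / 28.6
S = 9.4266 mV/unit

9.4266 mV/unit


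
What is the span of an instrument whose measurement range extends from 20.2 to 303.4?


Span = upper range - lower range.
Span = 303.4 - (20.2)
Span = 283.2

283.2


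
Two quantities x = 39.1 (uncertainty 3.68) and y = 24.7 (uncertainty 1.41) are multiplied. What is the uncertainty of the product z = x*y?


For a product z = x*y, the relative uncertainty is:
uz/z = sqrt((ux/x)^2 + (uy/y)^2)
Relative uncertainties: ux/x = 3.68/39.1 = 0.094118
uy/y = 1.41/24.7 = 0.057085
z = 39.1 * 24.7 = 965.8
uz = 965.8 * sqrt(0.094118^2 + 0.057085^2) = 106.309

106.309


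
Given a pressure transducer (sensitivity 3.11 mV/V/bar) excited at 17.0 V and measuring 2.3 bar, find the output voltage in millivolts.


Output = sensitivity * Vex * P.
Vout = 3.11 * 17.0 * 2.3
Vout = 52.87 * 2.3
Vout = 121.6 mV

121.6 mV


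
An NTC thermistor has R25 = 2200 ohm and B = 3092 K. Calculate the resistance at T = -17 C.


NTC thermistor equation: Rt = R25 * exp(B * (1/T - 1/T25)).
T in Kelvin: 256.15 K, T25 = 298.15 K
1/T - 1/T25 = 1/256.15 - 1/298.15 = 0.00054995
B * (1/T - 1/T25) = 3092 * 0.00054995 = 1.7004
Rt = 2200 * exp(1.7004) = 12047.9 ohm

12047.9 ohm


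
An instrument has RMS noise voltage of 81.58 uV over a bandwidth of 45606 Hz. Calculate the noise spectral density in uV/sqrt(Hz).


Noise spectral density = Vrms / sqrt(BW).
NSD = 81.58 / sqrt(45606)
NSD = 81.58 / 213.5556
NSD = 0.382 uV/sqrt(Hz)

0.382 uV/sqrt(Hz)


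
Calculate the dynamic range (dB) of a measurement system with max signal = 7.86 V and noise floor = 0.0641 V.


Dynamic range = 20 * log10(Vmax / Vnoise).
DR = 20 * log10(7.86 / 0.0641)
DR = 20 * log10(122.62)
DR = 41.77 dB

41.77 dB


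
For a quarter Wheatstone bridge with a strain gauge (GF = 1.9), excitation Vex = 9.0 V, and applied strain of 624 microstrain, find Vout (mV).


Quarter bridge output: Vout = (GF * epsilon * Vex) / 4.
Vout = (1.9 * 624e-6 * 9.0) / 4
Vout = 0.0106704 / 4 V
Vout = 0.0026676 V = 2.6676 mV

2.6676 mV


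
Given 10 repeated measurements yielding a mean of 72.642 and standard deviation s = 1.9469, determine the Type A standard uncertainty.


The standard uncertainty for Type A evaluation is u = s / sqrt(n).
u = 1.9469 / sqrt(10)
u = 1.9469 / 3.1623
u = 0.6157

0.6157


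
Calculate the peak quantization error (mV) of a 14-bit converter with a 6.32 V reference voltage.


The maximum quantization error is +/- LSB/2.
LSB = Vref / 2^n = 6.32 / 16384 = 0.00038574 V
Max error = LSB / 2 = 0.00038574 / 2 = 0.00019287 V
Max error = 0.1929 mV

0.1929 mV


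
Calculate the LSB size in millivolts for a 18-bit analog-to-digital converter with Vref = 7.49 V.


The resolution (LSB) of an ADC is Vref / 2^n.
LSB = 7.49 / 2^18
LSB = 7.49 / 262144
LSB = 2.857e-05 V = 0.02857208 mV

0.02857208 mV


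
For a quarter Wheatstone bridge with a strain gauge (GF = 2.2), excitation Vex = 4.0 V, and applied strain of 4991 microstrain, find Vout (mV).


Quarter bridge output: Vout = (GF * epsilon * Vex) / 4.
Vout = (2.2 * 4991e-6 * 4.0) / 4
Vout = 0.0439208 / 4 V
Vout = 0.0109802 V = 10.9802 mV

10.9802 mV
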